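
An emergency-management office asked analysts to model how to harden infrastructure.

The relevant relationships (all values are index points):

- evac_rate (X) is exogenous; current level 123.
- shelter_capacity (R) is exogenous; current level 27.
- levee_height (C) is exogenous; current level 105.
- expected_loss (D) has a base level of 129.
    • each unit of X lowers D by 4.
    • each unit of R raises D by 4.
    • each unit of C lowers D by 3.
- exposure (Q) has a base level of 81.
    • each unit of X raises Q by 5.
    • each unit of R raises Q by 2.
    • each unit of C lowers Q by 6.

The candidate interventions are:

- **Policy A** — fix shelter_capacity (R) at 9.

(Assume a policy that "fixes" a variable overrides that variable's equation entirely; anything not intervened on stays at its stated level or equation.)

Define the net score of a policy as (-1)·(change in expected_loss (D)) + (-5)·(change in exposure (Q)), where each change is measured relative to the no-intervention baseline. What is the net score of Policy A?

Baseline:
  X = 123
  R = 27
  C = 105
  D = 129 − 4·123 + 4·27 − 3·105 = -570
  Q = 81 + 5·123 + 2·27 − 6·105 = 120
Policy A (R := 9):
  X = 123
  R = 9
  C = 105
  D = 129 − 4·123 + 4·9 − 3·105 = -642
  Q = 81 + 5·123 + 2·9 − 6·105 = 84
ΔD = -642 − (-570) = -72; ΔQ = 84 − 120 = -36
Score = (-1)·(-72) + (-5)·(-36) = 252

252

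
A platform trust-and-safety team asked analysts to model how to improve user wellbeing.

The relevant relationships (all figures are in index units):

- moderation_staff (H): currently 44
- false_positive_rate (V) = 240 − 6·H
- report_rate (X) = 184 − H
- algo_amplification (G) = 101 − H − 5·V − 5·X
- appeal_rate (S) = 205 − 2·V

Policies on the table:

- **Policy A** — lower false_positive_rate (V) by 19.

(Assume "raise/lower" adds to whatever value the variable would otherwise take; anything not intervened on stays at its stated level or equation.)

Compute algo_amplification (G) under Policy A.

-428

Policy A (V − 19):
  H = 44
  V = 240 − 6·44 (−19 from intervention) = -43
  X = 184 − 44 = 140
  G = 101 − 44 − 5·(-43) − 5·140 = -428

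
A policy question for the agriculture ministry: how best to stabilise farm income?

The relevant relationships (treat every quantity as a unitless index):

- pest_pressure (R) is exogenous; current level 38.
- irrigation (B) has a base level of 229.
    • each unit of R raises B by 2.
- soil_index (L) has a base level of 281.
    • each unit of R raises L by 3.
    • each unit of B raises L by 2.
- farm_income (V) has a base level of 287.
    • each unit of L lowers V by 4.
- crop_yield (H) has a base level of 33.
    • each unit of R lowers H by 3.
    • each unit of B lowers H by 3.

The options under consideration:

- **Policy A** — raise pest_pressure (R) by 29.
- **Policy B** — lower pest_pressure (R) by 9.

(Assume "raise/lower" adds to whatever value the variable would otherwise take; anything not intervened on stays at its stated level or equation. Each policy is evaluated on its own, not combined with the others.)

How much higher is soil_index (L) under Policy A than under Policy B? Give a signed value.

266

Policy A (R + 29):
  R = 38 + 29 = 67
  B = 229 + 2·67 = 363
  L = 281 + 3·67 + 2·363 = 1208
Policy B (R − 9):
  R = 38 − 9 = 29
  B = 229 + 2·29 = 287
  L = 281 + 3·29 + 2·287 = 942
L: 1208 − 942 = 266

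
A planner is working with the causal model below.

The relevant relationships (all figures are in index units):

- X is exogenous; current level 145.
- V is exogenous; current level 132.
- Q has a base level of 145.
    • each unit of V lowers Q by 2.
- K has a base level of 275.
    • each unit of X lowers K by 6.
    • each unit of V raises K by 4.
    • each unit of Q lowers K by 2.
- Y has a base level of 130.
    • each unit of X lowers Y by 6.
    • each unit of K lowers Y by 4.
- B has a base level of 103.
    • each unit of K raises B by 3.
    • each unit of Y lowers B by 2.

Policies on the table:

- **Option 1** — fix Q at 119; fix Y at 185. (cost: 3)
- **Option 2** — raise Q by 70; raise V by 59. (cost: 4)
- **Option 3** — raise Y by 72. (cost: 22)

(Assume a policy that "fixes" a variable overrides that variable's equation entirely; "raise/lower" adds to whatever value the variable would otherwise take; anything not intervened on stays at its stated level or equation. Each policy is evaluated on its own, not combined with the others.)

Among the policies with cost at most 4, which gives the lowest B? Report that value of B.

-1182

Option 1 (Q := 119, Y := 185):
  X = 145
  V = 132
  Q = 119
  K = 275 − 6·145 + 4·132 − 2·119 = -305
  Y = 185
  B = 103 + 3·(-305) − 2·185 = -1182
Option 2 (Q + 70, V + 59):
  X = 145
  V = 132 + 59 = 191
  Q = 145 − 2·191 (+70 from intervention) = -167
  K = 275 − 6·145 + 4·191 − 2·(-167) = 503
  Y = 130 − 6·145 − 4·503 = -2752
  B = 103 + 3·503 − 2·(-2752) = 7116
Comparing — Option 1: B=-1182, Option 2: B=7116. Lowest is -1182 (Option 1).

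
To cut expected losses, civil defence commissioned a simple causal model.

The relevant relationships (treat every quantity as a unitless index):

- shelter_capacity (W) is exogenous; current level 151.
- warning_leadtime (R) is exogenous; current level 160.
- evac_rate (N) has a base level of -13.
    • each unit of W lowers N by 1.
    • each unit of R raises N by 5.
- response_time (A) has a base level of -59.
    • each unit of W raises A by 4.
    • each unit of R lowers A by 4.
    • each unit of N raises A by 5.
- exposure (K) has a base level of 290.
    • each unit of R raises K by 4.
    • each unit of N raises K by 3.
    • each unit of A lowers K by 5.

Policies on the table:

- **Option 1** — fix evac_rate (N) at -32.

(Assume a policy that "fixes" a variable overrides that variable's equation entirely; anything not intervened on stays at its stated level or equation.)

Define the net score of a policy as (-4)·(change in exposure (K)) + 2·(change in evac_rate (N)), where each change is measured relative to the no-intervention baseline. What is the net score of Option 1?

-60120

Baseline:
  W = 151
  R = 160
  N = -13 − 151 + 5·160 = 636
  A = -59 + 4·151 − 4·160 + 5·636 = 3085
  K = 290 + 4·160 + 3·636 − 5·3085 = -12587
Option 1 (N := -32):
  W = 151
  R = 160
  N = -32
  A = -59 + 4·151 − 4·160 + 5·(-32) = -255
  K = 290 + 4·160 + 3·(-32) − 5·(-255) = 2109
ΔK = 2109 − (-12587) = 14696; ΔN = -32 − 636 = -668
Score = (-4)·14696 + 2·(-668) = -60120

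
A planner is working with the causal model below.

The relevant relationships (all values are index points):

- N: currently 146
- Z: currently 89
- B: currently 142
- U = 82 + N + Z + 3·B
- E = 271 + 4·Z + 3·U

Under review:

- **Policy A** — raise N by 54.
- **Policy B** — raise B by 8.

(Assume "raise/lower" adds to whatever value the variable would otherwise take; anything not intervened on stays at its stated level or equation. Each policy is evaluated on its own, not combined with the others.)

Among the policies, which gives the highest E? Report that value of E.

Policy A (N + 54):
  N = 146 + 54 = 200
  Z = 89
  B = 142
  U = 82 + 200 + 89 + 3·142 = 797
  E = 271 + 4·89 + 3·797 = 3018
Policy B (B + 8):
  N = 146
  Z = 89
  B = 142 + 8 = 150
  U = 82 + 146 + 89 + 3·150 = 767
  E = 271 + 4·89 + 3·767 = 2928
Comparing — Policy A: E=3018, Policy B: E=2928. Highest is 3018 (Policy A).

3018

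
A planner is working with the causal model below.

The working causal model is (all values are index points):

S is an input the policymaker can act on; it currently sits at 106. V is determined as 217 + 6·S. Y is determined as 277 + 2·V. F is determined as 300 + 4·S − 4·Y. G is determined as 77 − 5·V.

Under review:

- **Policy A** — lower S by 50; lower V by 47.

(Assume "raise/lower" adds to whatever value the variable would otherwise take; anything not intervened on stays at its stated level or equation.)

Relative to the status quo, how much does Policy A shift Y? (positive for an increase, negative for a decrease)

-694

Baseline:
  S = 106
  V = 217 + 6·106 = 853
  Y = 277 + 2·853 = 1983
Policy A (S − 50, V − 47):
  S = 106 − 50 = 56
  V = 217 + 6·56 (−47 from intervention) = 506
  Y = 277 + 2·506 = 1289
Change in Y: 1289 − 1983 = -694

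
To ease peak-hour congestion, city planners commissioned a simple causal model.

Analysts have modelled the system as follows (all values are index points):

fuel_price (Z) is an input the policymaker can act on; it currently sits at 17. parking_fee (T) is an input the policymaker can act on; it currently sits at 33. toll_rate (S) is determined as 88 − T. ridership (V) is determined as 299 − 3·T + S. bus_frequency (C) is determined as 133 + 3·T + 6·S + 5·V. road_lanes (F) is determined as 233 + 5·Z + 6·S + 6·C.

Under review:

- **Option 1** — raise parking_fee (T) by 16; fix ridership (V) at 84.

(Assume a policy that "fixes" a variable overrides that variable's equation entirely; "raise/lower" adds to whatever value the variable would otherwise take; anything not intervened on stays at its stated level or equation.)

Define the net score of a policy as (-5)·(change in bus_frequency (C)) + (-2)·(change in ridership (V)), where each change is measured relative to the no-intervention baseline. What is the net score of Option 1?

4857

Baseline:
  T = 33
  S = 88 − 33 = 55
  V = 299 − 3·33 + 55 = 255
  C = 133 + 3·33 + 6·55 + 5·255 = 1837
Option 1 (T + 16, V := 84):
  T = 33 + 16 = 49
  S = 88 − 49 = 39
  V = 84
  C = 133 + 3·49 + 6·39 + 5·84 = 934
ΔC = 934 − 1837 = -903; ΔV = 84 − 255 = -171
Score = (-5)·(-903) + (-2)·(-171) = 4857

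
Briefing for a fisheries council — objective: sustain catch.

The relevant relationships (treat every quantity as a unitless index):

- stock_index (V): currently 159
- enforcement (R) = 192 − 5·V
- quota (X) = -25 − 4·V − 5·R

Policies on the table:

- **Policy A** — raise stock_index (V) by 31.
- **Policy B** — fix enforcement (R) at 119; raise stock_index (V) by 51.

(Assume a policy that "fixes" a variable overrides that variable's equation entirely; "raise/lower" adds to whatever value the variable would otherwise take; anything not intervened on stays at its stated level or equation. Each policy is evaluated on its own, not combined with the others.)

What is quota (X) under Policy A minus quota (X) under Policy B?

Policy A (V + 31):
  V = 159 + 31 = 190
  R = 192 − 5·190 = -758
  X = -25 − 4·190 − 5·(-758) = 3005
Policy B (R := 119, V + 51):
  V = 159 + 51 = 210
  R = 119
  X = -25 − 4·210 − 5·119 = -1460
X: 3005 − (-1460) = 4465

4465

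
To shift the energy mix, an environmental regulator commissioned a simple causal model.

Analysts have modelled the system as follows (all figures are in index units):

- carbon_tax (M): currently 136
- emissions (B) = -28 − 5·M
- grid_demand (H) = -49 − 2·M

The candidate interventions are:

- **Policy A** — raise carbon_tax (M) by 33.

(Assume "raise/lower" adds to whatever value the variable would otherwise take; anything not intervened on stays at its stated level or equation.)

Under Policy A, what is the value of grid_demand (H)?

-387

Policy A (M + 33):
  M = 136 + 33 = 169
  H = -49 − 2·169 = -387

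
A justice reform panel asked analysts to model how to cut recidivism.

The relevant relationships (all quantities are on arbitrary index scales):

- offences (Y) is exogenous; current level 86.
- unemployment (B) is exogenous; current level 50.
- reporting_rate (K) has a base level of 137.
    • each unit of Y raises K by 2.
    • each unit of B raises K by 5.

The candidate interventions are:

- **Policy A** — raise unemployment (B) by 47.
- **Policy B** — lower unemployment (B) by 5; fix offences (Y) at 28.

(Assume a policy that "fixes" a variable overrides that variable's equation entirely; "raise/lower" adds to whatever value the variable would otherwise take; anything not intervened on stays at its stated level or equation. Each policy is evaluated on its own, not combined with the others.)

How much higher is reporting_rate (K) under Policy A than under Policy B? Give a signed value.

Policy A (B + 47):
  Y = 86
  B = 50 + 47 = 97
  K = 137 + 2·86 + 5·97 = 794
Policy B (B − 5, Y := 28):
  Y = 28
  B = 50 − 5 = 45
  K = 137 + 2·28 + 5·45 = 418
K: 794 − 418 = 376

376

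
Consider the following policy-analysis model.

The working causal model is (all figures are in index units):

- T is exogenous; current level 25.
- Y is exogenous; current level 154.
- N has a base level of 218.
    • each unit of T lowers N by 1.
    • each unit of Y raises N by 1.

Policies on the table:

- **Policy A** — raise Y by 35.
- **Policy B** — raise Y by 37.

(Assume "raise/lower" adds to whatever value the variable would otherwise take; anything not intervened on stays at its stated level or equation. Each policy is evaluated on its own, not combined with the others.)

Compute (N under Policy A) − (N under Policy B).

Policy A (Y + 35):
  T = 25
  Y = 154 + 35 = 189
  N = 218 − 25 + 189 = 382
Policy B (Y + 37):
  T = 25
  Y = 154 + 37 = 191
  N = 218 − 25 + 191 = 384
N: 382 − 384 = -2

-2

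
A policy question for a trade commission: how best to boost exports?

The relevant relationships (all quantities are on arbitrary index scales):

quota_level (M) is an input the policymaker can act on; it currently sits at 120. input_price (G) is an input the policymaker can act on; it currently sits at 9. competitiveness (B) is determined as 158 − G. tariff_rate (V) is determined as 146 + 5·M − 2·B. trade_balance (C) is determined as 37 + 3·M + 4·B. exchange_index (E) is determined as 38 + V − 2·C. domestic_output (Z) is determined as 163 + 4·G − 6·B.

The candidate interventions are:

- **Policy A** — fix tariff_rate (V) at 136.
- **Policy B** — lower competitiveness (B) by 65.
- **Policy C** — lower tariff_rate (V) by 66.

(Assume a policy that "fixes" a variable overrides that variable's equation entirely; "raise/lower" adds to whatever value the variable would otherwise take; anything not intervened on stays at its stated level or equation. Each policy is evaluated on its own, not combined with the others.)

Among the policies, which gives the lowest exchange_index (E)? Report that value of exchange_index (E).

Policy A (V := 136):
  M = 120
  G = 9
  B = 158 − 9 = 149
  V = 136
  C = 37 + 3·120 + 4·149 = 993
  E = 38 + 136 − 2·993 = -1812
Policy B (B − 65):
  M = 120
  G = 9
  B = 158 − 9 (−65 from intervention) = 84
  V = 146 + 5·120 − 2·84 = 578
  C = 37 + 3·120 + 4·84 = 733
  E = 38 + 578 − 2·733 = -850
Policy C (V − 66):
  M = 120
  G = 9
  B = 158 − 9 = 149
  V = 146 + 5·120 − 2·149 (−66 from intervention) = 382
  C = 37 + 3·120 + 4·149 = 993
  E = 38 + 382 − 2·993 = -1566
Comparing — Policy A: E=-1812, Policy B: E=-850, Policy C: E=-1566. Lowest is -1812 (Policy A).

-1812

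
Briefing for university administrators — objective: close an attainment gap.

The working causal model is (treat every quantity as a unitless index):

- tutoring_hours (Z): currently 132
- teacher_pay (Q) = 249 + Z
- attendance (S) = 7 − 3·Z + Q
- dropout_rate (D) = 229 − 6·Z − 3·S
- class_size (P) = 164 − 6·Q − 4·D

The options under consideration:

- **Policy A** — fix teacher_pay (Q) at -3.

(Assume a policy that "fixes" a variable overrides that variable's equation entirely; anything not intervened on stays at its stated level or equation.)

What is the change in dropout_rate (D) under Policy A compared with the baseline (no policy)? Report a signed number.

1152

Baseline:
  Z = 132
  Q = 249 + 132 = 381
  S = 7 − 3·132 + 381 = -8
  D = 229 − 6·132 − 3·(-8) = -539
Policy A (Q := -3):
  Z = 132
  Q = -3
  S = 7 − 3·132 + (-3) = -392
  D = 229 − 6·132 − 3·(-392) = 613
Change in D: 613 − (-539) = 1152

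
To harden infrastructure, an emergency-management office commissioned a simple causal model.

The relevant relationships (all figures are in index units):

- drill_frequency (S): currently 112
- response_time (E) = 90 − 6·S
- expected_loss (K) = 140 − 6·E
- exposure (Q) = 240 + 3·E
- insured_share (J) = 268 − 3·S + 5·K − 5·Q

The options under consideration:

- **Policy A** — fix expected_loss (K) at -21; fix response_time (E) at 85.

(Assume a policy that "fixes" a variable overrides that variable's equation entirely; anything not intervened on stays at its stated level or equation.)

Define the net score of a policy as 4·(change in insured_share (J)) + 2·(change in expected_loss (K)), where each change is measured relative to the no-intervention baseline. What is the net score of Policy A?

Baseline:
  S = 112
  E = 90 − 6·112 = -582
  K = 140 − 6·(-582) = 3632
  Q = 240 + 3·(-582) = -1506
  J = 268 − 3·112 + 5·3632 − 5·(-1506) = 25622
Policy A (K := -21, E := 85):
  S = 112
  E = 85
  K = -21
  Q = 240 + 3·85 = 495
  J = 268 − 3·112 + 5·(-21) − 5·495 = -2648
ΔJ = -2648 − 25622 = -28270; ΔK = -21 − 3632 = -3653
Score = 4·(-28270) + 2·(-3653) = -120386

-120386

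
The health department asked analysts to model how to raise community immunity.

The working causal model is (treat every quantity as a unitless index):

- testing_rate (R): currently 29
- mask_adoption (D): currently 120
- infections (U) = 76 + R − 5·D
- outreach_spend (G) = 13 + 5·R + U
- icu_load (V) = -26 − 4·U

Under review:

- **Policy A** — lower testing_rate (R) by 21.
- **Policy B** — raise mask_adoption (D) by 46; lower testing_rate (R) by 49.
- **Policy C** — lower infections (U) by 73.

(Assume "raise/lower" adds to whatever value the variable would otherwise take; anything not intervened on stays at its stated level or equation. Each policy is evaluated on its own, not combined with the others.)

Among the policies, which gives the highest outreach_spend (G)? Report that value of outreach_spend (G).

-410

Policy A (R − 21):
  R = 29 − 21 = 8
  D = 120
  U = 76 + 8 − 5·120 = -516
  G = 13 + 5·8 + (-516) = -463
Policy B (D + 46, R − 49):
  R = 29 − 49 = -20
  D = 120 + 46 = 166
  U = 76 + (-20) − 5·166 = -774
  G = 13 + 5·(-20) + (-774) = -861
Policy C (U − 73):
  R = 29
  D = 120
  U = 76 + 29 − 5·120 (−73 from intervention) = -568
  G = 13 + 5·29 + (-568) = -410
Comparing — Policy A: G=-463, Policy B: G=-861, Policy C: G=-410. Highest is -410 (Policy C).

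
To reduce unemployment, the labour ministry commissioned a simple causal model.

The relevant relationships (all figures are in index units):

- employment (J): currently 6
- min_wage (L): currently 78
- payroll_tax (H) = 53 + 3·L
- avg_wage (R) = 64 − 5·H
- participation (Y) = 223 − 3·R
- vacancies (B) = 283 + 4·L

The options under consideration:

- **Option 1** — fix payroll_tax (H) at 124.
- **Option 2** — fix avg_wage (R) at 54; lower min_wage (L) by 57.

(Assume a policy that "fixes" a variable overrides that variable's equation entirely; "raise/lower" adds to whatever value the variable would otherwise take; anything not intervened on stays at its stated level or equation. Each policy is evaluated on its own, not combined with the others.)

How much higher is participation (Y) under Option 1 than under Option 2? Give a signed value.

Option 1 (H := 124):
  L = 78
  H = 124
  R = 64 − 5·124 = -556
  Y = 223 − 3·(-556) = 1891
Option 2 (R := 54, L − 57):
  L = 78 − 57 = 21
  H = 53 + 3·21 = 116
  R = 54
  Y = 223 − 3·54 = 61
Y: 1891 − 61 = 1830

1830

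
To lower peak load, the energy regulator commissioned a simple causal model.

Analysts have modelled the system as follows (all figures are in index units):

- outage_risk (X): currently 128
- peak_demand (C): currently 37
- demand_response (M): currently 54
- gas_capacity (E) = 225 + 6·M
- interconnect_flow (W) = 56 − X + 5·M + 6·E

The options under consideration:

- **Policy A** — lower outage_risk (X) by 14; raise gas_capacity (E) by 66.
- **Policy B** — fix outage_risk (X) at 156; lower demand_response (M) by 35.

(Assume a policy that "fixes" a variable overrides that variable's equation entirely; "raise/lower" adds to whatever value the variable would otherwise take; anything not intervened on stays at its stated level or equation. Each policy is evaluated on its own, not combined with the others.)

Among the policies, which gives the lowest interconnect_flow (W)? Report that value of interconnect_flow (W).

2029

Policy A (X − 14, E + 66):
  X = 128 − 14 = 114
  M = 54
  E = 225 + 6·54 (+66 from intervention) = 615
  W = 56 − 114 + 5·54 + 6·615 = 3902
Policy B (X := 156, M − 35):
  X = 156
  M = 54 − 35 = 19
  E = 225 + 6·19 = 339
  W = 56 − 156 + 5·19 + 6·339 = 2029
Comparing — Policy A: W=3902, Policy B: W=2029. Lowest is 2029 (Policy B).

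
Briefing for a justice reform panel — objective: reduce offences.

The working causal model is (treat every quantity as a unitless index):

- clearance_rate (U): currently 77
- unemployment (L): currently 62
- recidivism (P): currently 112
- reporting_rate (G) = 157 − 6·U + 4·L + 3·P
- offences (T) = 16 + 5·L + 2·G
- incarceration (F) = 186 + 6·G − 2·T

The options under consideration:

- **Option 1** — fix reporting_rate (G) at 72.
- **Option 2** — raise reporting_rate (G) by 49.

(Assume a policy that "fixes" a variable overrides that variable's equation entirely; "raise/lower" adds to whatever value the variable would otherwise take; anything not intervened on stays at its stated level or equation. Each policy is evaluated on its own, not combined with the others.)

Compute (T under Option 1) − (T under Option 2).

Option 1 (G := 72):
  U = 77
  L = 62
  P = 112
  G = 72
  T = 16 + 5·62 + 2·72 = 470
Option 2 (G + 49):
  U = 77
  L = 62
  P = 112
  G = 157 − 6·77 + 4·62 + 3·112 (+49 from intervention) = 328
  T = 16 + 5·62 + 2·328 = 982
T: 470 − 982 = -512

-512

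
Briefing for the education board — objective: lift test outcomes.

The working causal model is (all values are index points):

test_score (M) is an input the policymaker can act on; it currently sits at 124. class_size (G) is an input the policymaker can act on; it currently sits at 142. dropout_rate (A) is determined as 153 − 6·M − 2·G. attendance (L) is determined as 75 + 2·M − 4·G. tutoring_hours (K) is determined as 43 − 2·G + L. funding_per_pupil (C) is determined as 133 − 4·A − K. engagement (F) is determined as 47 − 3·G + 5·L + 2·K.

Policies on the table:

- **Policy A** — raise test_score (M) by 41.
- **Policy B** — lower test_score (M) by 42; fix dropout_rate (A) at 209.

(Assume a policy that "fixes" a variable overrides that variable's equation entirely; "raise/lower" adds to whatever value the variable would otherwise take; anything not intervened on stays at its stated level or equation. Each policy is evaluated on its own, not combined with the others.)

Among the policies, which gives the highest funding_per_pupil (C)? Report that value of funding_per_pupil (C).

Policy A (M + 41):
  M = 124 + 41 = 165
  G = 142
  A = 153 − 6·165 − 2·142 = -1121
  L = 75 + 2·165 − 4·142 = -163
  K = 43 − 2·142 + (-163) = -404
  C = 133 − 4·(-1121) − (-404) = 5021
Policy B (M − 42, A := 209):
  M = 124 − 42 = 82
  G = 142
  A = 209
  L = 75 + 2·82 − 4·142 = -329
  K = 43 − 2·142 + (-329) = -570
  C = 133 − 4·209 − (-570) = -133
Comparing — Policy A: C=5021, Policy B: C=-133. Highest is 5021 (Policy A).

5021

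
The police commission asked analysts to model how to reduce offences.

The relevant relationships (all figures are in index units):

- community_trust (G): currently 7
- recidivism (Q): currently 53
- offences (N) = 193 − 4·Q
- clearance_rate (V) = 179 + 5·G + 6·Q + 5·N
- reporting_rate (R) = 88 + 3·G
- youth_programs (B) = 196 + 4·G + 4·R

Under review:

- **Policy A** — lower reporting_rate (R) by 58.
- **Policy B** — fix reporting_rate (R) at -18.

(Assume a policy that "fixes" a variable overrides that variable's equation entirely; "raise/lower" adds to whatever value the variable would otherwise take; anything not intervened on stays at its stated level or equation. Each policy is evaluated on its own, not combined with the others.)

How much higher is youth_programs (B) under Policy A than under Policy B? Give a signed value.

276

Policy A (R − 58):
  G = 7
  R = 88 + 3·7 (−58 from intervention) = 51
  B = 196 + 4·7 + 4·51 = 428
Policy B (R := -18):
  G = 7
  R = -18
  B = 196 + 4·7 + 4·(-18) = 152
B: 428 − 152 = 276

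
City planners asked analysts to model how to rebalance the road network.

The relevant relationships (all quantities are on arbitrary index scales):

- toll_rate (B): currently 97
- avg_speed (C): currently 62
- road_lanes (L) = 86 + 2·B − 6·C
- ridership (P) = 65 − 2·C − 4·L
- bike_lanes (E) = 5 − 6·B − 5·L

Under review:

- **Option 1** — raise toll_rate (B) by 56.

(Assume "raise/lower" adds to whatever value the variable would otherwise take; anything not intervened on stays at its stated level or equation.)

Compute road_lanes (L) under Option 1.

20

Option 1 (B + 56):
  B = 97 + 56 = 153
  C = 62
  L = 86 + 2·153 − 6·62 = 20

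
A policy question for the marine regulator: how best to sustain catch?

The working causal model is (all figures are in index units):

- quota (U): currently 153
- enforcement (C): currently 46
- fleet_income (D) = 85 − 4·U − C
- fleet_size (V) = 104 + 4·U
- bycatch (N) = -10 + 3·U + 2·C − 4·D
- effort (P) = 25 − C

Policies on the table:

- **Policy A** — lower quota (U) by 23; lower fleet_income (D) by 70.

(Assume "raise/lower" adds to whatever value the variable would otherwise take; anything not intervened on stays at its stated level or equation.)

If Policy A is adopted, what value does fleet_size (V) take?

624

Policy A (U − 23, D − 70):
  U = 153 − 23 = 130
  V = 104 + 4·130 = 624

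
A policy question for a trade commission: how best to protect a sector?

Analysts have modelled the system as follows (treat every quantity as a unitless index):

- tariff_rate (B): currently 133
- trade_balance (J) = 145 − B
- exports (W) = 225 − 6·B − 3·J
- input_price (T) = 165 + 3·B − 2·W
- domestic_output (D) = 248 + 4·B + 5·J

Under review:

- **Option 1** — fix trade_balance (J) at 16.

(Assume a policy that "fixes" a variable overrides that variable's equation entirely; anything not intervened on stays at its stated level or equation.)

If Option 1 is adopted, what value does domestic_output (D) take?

Option 1 (J := 16):
  B = 133
  J = 16
  D = 248 + 4·133 + 5·16 = 860

860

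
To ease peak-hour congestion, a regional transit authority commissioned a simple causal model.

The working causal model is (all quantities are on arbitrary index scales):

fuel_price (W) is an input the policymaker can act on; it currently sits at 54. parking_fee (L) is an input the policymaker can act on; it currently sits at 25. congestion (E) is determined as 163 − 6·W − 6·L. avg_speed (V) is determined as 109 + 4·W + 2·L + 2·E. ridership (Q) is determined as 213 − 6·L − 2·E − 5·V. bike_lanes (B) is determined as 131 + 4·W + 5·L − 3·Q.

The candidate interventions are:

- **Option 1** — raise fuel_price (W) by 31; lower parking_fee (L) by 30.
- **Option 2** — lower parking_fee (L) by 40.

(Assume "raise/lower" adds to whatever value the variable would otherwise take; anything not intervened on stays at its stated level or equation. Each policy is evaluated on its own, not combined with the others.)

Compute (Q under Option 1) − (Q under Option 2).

2172

Option 1 (W + 31, L − 30):
  W = 54 + 31 = 85
  L = 25 − 30 = -5
  E = 163 − 6·85 − 6·(-5) = -317
  V = 109 + 4·85 + 2·(-5) + 2·(-317) = -195
  Q = 213 − 6·(-5) − 2·(-317) − 5·(-195) = 1852
Option 2 (L − 40):
  W = 54
  L = 25 − 40 = -15
  E = 163 − 6·54 − 6·(-15) = -71
  V = 109 + 4·54 + 2·(-15) + 2·(-71) = 153
  Q = 213 − 6·(-15) − 2·(-71) − 5·153 = -320
Q: 1852 − (-320) = 2172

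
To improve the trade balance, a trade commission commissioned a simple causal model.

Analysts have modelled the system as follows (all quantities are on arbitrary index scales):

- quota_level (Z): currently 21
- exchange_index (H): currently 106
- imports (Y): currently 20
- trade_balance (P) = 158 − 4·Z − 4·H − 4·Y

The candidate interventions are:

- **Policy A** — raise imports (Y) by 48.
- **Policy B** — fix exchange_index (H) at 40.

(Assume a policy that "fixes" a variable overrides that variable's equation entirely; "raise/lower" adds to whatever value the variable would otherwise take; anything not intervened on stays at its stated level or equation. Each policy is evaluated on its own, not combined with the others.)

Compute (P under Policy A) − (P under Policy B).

-456

Policy A (Y + 48):
  Z = 21
  H = 106
  Y = 20 + 48 = 68
  P = 158 − 4·21 − 4·106 − 4·68 = -622
Policy B (H := 40):
  Z = 21
  H = 40
  Y = 20
  P = 158 − 4·21 − 4·40 − 4·20 = -166
P: -622 − (-166) = -456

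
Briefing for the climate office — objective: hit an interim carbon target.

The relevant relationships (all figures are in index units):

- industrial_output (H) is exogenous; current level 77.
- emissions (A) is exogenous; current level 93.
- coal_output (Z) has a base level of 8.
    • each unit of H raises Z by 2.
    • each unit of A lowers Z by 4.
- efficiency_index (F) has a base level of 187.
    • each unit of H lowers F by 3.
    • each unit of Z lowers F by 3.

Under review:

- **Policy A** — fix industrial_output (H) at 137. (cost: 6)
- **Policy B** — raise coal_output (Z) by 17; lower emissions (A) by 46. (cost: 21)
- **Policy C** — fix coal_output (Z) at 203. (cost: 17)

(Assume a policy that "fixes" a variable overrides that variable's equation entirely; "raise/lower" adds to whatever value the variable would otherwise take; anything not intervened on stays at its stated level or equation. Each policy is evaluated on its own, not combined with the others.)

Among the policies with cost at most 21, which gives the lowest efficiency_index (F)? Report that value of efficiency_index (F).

Policy A (H := 137):
  H = 137
  A = 93
  Z = 8 + 2·137 − 4·93 = -90
  F = 187 − 3·137 − 3·(-90) = 46
Policy B (Z + 17, A − 46):
  H = 77
  A = 93 − 46 = 47
  Z = 8 + 2·77 − 4·47 (+17 from intervention) = -9
  F = 187 − 3·77 − 3·(-9) = -17
Policy C (Z := 203):
  H = 77
  A = 93
  Z = 203
  F = 187 − 3·77 − 3·203 = -653
Comparing — Policy A: F=46, Policy B: F=-17, Policy C: F=-653. Lowest is -653 (Policy C).

-653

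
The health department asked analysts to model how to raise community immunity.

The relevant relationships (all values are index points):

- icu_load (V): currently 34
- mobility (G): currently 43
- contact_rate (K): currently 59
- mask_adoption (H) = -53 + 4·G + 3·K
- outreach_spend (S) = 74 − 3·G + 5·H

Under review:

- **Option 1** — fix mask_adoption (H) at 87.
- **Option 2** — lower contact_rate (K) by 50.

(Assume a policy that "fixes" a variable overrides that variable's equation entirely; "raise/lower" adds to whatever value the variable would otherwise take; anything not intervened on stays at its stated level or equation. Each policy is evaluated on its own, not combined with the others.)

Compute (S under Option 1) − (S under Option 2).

Option 1 (H := 87):
  G = 43
  K = 59
  H = 87
  S = 74 − 3·43 + 5·87 = 380
Option 2 (K − 50):
  G = 43
  K = 59 − 50 = 9
  H = -53 + 4·43 + 3·9 = 146
  S = 74 − 3·43 + 5·146 = 675
S: 380 − 675 = -295

-295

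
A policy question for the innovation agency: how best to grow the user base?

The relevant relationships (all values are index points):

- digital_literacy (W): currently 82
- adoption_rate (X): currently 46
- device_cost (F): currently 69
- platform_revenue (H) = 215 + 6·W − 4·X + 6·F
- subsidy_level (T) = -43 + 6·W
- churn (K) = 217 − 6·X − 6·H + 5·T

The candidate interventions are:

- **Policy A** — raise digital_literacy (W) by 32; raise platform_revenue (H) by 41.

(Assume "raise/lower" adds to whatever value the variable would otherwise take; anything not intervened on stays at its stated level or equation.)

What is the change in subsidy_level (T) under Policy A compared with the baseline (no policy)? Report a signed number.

192

Baseline:
  W = 82
  T = -43 + 6·82 = 449
Policy A (W + 32, H + 41):
  W = 82 + 32 = 114
  T = -43 + 6·114 = 641
Change in T: 641 − 449 = 192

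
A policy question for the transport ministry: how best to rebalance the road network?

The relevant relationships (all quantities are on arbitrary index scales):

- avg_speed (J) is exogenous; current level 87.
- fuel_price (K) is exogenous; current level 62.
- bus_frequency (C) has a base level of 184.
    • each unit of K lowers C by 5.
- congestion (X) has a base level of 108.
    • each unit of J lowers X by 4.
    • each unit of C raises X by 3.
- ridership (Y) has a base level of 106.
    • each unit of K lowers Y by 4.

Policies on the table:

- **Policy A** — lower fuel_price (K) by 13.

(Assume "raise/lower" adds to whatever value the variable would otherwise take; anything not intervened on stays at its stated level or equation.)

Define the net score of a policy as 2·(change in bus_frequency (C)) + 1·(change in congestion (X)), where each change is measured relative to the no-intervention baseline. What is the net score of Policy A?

Baseline:
  J = 87
  K = 62
  C = 184 − 5·62 = -126
  X = 108 − 4·87 + 3·(-126) = -618
Policy A (K − 13):
  J = 87
  K = 62 − 13 = 49
  C = 184 − 5·49 = -61
  X = 108 − 4·87 + 3·(-61) = -423
ΔC = -61 − (-126) = 65; ΔX = -423 − (-618) = 195
Score = 2·65 + 1·195 = 325

325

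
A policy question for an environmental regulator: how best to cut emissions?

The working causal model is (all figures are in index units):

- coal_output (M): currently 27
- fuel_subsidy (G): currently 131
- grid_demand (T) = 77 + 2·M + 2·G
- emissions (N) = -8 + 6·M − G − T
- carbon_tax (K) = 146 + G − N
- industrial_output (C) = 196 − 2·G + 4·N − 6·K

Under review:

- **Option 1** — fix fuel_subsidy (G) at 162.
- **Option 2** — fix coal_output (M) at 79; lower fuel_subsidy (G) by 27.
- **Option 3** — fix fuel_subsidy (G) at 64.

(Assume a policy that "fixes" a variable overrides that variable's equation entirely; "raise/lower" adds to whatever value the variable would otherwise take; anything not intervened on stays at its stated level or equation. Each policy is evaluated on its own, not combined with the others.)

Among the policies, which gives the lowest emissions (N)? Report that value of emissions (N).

Option 1 (G := 162):
  M = 27
  G = 162
  T = 77 + 2·27 + 2·162 = 455
  N = -8 + 6·27 − 162 − 455 = -463
Option 2 (M := 79, G − 27):
  M = 79
  G = 131 − 27 = 104
  T = 77 + 2·79 + 2·104 = 443
  N = -8 + 6·79 − 104 − 443 = -81
Option 3 (G := 64):
  M = 27
  G = 64
  T = 77 + 2·27 + 2·64 = 259
  N = -8 + 6·27 − 64 − 259 = -169
Comparing — Option 1: N=-463, Option 2: N=-81, Option 3: N=-169. Lowest is -463 (Option 1).

-463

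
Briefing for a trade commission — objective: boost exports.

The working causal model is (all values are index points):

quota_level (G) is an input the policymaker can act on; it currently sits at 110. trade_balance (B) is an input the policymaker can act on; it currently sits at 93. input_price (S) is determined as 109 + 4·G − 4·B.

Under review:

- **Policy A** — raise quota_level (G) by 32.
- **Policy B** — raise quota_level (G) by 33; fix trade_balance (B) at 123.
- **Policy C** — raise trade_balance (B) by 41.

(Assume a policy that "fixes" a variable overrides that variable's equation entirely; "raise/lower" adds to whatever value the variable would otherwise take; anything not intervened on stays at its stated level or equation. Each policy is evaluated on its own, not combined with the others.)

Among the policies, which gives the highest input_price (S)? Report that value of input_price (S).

305

Policy A (G + 32):
  G = 110 + 32 = 142
  B = 93
  S = 109 + 4·142 − 4·93 = 305
Policy B (G + 33, B := 123):
  G = 110 + 33 = 143
  B = 123
  S = 109 + 4·143 − 4·123 = 189
Policy C (B + 41):
  G = 110
  B = 93 + 41 = 134
  S = 109 + 4·110 − 4·134 = 13
Comparing — Policy A: S=305, Policy B: S=189, Policy C: S=13. Highest is 305 (Policy A).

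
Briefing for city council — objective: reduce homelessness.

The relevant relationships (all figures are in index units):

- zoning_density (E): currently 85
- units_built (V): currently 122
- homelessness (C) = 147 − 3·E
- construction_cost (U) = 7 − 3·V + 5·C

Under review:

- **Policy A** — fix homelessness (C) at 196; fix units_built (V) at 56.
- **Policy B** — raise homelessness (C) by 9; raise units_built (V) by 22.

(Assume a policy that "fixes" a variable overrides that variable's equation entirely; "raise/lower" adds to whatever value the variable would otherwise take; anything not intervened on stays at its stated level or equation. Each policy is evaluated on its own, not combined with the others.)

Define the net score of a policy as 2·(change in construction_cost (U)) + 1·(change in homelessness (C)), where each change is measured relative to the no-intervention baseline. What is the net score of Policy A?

Baseline:
  E = 85
  V = 122
  C = 147 − 3·85 = -108
  U = 7 − 3·122 + 5·(-108) = -899
Policy A (C := 196, V := 56):
  E = 85
  V = 56
  C = 196
  U = 7 − 3·56 + 5·196 = 819
ΔU = 819 − (-899) = 1718; ΔC = 196 − (-108) = 304
Score = 2·1718 + 1·304 = 3740

3740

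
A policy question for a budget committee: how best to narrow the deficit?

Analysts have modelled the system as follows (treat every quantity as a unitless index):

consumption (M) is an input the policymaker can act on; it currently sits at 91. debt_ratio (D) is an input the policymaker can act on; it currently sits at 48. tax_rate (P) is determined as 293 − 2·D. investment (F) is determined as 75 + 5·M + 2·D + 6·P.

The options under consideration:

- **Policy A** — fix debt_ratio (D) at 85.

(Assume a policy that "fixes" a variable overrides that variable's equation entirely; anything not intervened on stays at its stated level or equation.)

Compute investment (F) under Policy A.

Policy A (D := 85):
  M = 91
  D = 85
  P = 293 − 2·85 = 123
  F = 75 + 5·91 + 2·85 + 6·123 = 1438

1438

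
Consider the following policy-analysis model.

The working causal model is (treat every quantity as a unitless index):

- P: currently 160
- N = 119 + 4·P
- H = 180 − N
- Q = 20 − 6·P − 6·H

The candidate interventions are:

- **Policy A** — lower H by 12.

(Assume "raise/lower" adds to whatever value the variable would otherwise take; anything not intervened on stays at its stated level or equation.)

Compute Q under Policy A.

2606

Policy A (H − 12):
  P = 160
  N = 119 + 4·160 = 759
  H = 180 − 759 (−12 from intervention) = -591
  Q = 20 − 6·160 − 6·(-591) = 2606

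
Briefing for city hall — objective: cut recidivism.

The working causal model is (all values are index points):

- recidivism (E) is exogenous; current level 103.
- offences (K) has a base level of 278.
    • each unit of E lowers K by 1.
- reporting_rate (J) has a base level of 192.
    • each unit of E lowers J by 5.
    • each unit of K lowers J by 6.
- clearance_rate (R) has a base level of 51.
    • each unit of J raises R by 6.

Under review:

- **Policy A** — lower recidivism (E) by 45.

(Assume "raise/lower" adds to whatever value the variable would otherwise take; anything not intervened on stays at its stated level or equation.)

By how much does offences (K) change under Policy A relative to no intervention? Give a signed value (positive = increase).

45

Baseline:
  E = 103
  K = 278 − 103 = 175
Policy A (E − 45):
  E = 103 − 45 = 58
  K = 278 − 58 = 220
Change in K: 220 − 175 = 45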